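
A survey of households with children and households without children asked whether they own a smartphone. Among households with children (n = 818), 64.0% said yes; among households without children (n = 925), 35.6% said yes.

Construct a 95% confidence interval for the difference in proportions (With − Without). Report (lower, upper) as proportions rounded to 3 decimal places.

(0.239, 0.329)

Each SE is √(p̂(1−p̂)/n): √(0.6400·0.3600/818) = 0.01678 and √(0.3560·0.6440/925) = 0.01574.
SE(p̂₁ − p̂₂) = √(SE₁² + SE₂²) = √(0.0002815684 + 0.0002477476) = 0.02301, since the two samples are independent.
At 95% confidence z* = 1.960; margin = 1.960 × 0.02301 = 0.04510.
The difference is 0.6400 − 0.3560 = 0.2840, so the interval is 0.2840 ± 0.04510 = (0.239, 0.329).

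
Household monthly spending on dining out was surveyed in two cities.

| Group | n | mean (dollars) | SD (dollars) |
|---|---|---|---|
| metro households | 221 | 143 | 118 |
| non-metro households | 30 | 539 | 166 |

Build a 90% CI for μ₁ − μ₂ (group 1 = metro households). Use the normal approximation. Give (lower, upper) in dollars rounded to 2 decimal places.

Standard errors of each mean: 118/√221 = 7.9375 and 166/√30 = 30.3073.
SE(x̄₁ − x̄₂) = √(7.9375² + 30.3073²) = 31.3295 for independent samples with unequal variances.
With z* = 1.645, the margin is 1.645 × 31.3295 = 51.5370.
x̄₁ − x̄₂ = 143 − 539 = -396.0000; the interval is -396.0000 ± 51.5370 = (-447.54, -344.46).

(-447.54, -344.46)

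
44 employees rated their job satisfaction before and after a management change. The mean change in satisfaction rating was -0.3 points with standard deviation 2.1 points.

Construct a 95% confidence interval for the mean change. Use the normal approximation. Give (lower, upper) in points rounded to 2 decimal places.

This is a matched-pairs design, so SE = s_d/√n = 2.1/√44 = 0.3166.
Margin = 1.960 × 0.3166 = 0.6205; the interval is -0.3 ± 0.6205 = (-0.92, 0.32).

(-0.92, 0.32)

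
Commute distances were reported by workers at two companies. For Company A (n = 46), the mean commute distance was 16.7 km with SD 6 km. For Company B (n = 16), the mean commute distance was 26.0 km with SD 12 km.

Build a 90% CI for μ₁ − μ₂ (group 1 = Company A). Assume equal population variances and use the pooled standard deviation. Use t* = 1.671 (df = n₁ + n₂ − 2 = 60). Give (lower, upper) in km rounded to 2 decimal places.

(-13.15, -5.45)

Pooled variance s_p² = [45·6² + 15·12²] / (46+16−2) = 63.0000, so s_p = 7.9373.
SE_diff = s_p·√(1/n₁ + 1/n₂) = 7.9373·√(1/46 + 1/16) = 2.3037.
t* = 1.671; margin = 1.671 × 2.3037 = 3.8495.
Difference = 16.7 − 26.0 = -9.3000.
-9.3000 ± 3.8495 → (-13.15, -5.45).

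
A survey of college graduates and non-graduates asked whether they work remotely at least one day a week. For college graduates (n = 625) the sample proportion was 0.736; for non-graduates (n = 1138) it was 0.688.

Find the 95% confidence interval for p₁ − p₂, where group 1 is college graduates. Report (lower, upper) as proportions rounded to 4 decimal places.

The two standard errors are √(0.7360×0.2640/625) = 0.01763 and √(0.6880×0.3120/1138) = 0.01373.
Because the samples are independent, SE_diff = √(0.01763² + 0.01373²) = 0.02235.
Using z* = 1.960 for 95%, ME = 1.960 × 0.02235 = 0.04381.
p̂₁ − p̂₂ = 0.0480; interval 0.0480 ± 0.04381 gives (0.0042, 0.0918).

(0.0042, 0.0918)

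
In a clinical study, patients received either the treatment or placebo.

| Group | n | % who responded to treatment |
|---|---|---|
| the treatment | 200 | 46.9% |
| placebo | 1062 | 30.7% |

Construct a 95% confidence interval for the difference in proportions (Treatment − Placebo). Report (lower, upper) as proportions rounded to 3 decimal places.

(0.087, 0.237)

SE₁ = √(p̂₁(1−p̂₁)/n₁) = √(0.4690·0.5310/200) = 0.03529; SE₂ = √(0.3070·0.6930/1062) = 0.01415.
Independent samples: SE of the difference = √(SE₁² + SE₂²) = √(0.0012453841 + 0.0002002225) = 0.03802.
z* for 95% confidence is 1.960, so the margin of error is 1.960 × 0.03802 = 0.07452.
Point estimate p̂₁ − p̂₂ = 0.4690 − 0.3070 = 0.1620.
0.1620 ± 0.07452 → (0.087, 0.237).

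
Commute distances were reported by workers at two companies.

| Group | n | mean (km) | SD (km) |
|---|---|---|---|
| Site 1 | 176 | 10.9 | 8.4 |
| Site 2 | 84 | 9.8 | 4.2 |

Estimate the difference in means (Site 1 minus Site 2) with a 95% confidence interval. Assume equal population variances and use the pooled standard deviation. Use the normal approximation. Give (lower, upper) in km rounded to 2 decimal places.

(-0.80, 3.00)

s_p = √[((n₁−1)s₁² + (n₂−1)s₂²)/(n₁+n₂−2)] = √[(175·8.4² + 83·4.2²)/258] = 7.3168.
SE = 7.3168·√(1/176 + 1/84) = 0.9703.
With z* = 1.960, margin = 1.960 × 0.9703 = 1.9018.
x̄₁ − x̄₂ = 10.9 − 9.8 = 1.1000; interval 1.1000 ± 1.9018 = (-0.80, 3.00).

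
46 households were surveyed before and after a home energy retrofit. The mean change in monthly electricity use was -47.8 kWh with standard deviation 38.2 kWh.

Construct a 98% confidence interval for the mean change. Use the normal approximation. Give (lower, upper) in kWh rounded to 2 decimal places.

(-60.90, -34.70)

Paired design: SE = s_d/√n = 38.2/√46 = 5.6323.
z* = 2.326; margin of error = 2.326 × 5.6323 = 13.1007.
-47.8 ± 13.1007 → (-60.90, -34.70).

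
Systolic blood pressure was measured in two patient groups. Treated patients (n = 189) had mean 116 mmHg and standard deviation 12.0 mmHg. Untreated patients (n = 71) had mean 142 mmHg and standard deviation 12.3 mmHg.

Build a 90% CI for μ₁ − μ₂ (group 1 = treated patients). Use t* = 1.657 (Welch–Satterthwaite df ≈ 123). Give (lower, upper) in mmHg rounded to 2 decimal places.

(-28.82, -23.18)

Standard errors of each mean: 12.0/√189 = 0.8729 and 12.3/√71 = 1.4597.
SE(x̄₁ − x̄₂) = √(0.8729² + 1.4597²) = 1.7008 for independent samples with unequal variances.
With t* = 1.657, the margin is 1.657 × 1.7008 = 2.8182.
x̄₁ − x̄₂ = 116 − 142 = -26.0000; the interval is -26.0000 ± 2.8182 = (-28.82, -23.18).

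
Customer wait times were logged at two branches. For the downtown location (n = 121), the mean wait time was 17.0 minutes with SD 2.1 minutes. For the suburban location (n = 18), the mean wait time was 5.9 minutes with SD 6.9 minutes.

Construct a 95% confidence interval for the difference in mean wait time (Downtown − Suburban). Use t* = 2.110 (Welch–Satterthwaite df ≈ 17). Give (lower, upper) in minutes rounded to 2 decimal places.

Per-group SEs: s₁/√n₁ = 2.1/√121 = 0.1909, s₂/√n₂ = 6.9/√18 = 1.6263.
Unpooled SE of the difference: √(0.03644281 + 2.64485169) = 1.6375.
Margin of error = t* · SE = 2.110 × 1.6375 = 3.4551.
x̄₁ − x̄₂ = 17.0 − 5.9 = 11.1000.
CI: 11.1000 ± 3.4551 = (7.64, 14.56).

(7.64, 14.56)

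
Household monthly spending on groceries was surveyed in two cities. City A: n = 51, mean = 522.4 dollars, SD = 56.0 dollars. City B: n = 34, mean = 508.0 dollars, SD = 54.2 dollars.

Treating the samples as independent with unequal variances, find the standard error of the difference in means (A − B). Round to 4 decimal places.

SE₁ = s₁/√n₁ = 56.0/√51 = 7.8416; SE₂ = 54.2/√34 = 9.2952.
Independent samples, unequal variances: SE_diff = √(SE₁² + SE₂²) = √(61.49069056 + 86.40074304) = 12.1611.

12.1611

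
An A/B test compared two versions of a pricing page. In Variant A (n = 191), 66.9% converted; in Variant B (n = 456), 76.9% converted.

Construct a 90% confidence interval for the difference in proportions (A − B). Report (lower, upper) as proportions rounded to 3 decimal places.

(-0.165, -0.035)

SE₁ = √(p̂₁(1−p̂₁)/n₁) = √(0.6690·0.3310/191) = 0.03405; SE₂ = √(0.7690·0.2310/456) = 0.01974.
Independent samples: SE of the difference = √(SE₁² + SE₂²) = √(0.0011594025 + 0.0003896676) = 0.03936.
z* for 90% confidence is 1.645, so the margin of error is 1.645 × 0.03936 = 0.06475.
Point estimate p̂₁ − p̂₂ = 0.6690 − 0.7690 = -0.1000.
-0.1000 ± 0.06475 → (-0.165, -0.035).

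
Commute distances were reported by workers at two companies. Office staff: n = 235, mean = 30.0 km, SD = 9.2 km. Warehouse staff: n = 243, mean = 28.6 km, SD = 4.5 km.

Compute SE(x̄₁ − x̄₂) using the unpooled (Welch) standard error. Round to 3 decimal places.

Standard errors of each mean: 9.2/√235 = 0.6001 and 4.5/√243 = 0.2887.
SE(x̄₁ − x̄₂) = √(0.6001² + 0.2887²) = 0.6659 for independent samples with unequal variances.

0.666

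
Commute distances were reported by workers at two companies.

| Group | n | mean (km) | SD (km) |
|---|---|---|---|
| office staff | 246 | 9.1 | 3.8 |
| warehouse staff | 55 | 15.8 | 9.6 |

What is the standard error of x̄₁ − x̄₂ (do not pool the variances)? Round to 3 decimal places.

1.317

Standard errors of each mean: 3.8/√246 = 0.2423 and 9.6/√55 = 1.2945.
SE(x̄₁ − x̄₂) = √(0.2423² + 1.2945²) = 1.3170 for independent samples with unequal variances.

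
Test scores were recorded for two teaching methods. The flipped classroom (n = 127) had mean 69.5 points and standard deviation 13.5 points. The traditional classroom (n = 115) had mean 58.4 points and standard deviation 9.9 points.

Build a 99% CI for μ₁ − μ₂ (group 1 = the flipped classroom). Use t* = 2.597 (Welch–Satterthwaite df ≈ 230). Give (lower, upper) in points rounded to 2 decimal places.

(7.17, 15.03)

SE₁ = s₁/√n₁ = 13.5/√127 = 1.1979; SE₂ = 9.9/√115 = 0.9232.
Independent samples, unequal variances: SE_diff = √(SE₁² + SE₂²) = √(1.43496441 + 0.85229824) = 1.5124.
t* = 2.597, so margin of error = 2.597 × 1.5124 = 3.9277.
Difference in means = 69.5 − 58.4 = 11.1000.
11.1000 ± 3.9277 → (7.17, 15.03).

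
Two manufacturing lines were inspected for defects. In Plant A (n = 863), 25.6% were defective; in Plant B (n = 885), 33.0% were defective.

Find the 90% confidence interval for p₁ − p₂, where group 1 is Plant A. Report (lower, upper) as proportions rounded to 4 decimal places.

(-0.1097, -0.0383)

The two standard errors are √(0.2560×0.7440/863) = 0.01486 and √(0.3300×0.6700/885) = 0.01581.
Because the samples are independent, SE_diff = √(0.01486² + 0.01581²) = 0.02170.
Using z* = 1.645 for 90%, ME = 1.645 × 0.02170 = 0.03570.
p̂₁ − p̂₂ = -0.0740; interval -0.0740 ± 0.03570 gives (-0.1097, -0.0383).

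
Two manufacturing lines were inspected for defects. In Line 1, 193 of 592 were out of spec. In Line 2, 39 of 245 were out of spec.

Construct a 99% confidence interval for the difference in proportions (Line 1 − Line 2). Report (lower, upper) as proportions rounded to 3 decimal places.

Sample proportions: 193/592 = 0.3260, 39/245 = 0.1592.
Each SE is √(p̂(1−p̂)/n): √(0.3260·0.6740/592) = 0.01927 and √(0.1592·0.8408/245) = 0.02337.
SE(p̂₁ − p̂₂) = √(SE₁² + SE₂²) = √(0.0003713329 + 0.0005461569) = 0.03029, since the two samples are independent.
At 99% confidence z* = 2.576; margin = 2.576 × 0.03029 = 0.07803.
The difference is 0.3260 − 0.1592 = 0.1668, so the interval is 0.1668 ± 0.07803 = (0.089, 0.245).

(0.089, 0.245)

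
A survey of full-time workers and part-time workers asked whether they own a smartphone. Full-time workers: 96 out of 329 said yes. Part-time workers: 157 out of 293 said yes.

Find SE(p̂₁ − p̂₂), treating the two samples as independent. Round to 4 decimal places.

0.0384

Sample proportions: 96/329 = 0.2918, 157/293 = 0.5358.
Each SE is √(p̂(1−p̂)/n): √(0.2918·0.7082/329) = 0.02506 and √(0.5358·0.4642/293) = 0.02914.
SE(p̂₁ − p̂₂) = √(SE₁² + SE₂²) = √(0.0006280036 + 0.0008491396) = 0.03843, since the two samples are independent.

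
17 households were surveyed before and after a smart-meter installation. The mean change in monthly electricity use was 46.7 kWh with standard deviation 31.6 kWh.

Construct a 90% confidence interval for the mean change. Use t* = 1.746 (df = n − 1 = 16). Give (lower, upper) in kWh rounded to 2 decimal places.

Paired design: SE = s_d/√n = 31.6/√17 = 7.6641.
t* = 1.746; margin of error = 1.746 × 7.6641 = 13.3815.
46.7 ± 13.3815 → (33.32, 60.08).

(33.32, 60.08)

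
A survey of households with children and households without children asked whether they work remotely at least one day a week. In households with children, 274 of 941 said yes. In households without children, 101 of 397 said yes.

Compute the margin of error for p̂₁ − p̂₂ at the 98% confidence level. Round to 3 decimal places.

0.061

Sample proportions: 274/941 = 0.2912, 101/397 = 0.2544.
Each SE is √(p̂(1−p̂)/n): √(0.2912·0.7088/941) = 0.01481 and √(0.2544·0.7456/397) = 0.02186.
SE(p̂₁ − p̂₂) = √(SE₁² + SE₂²) = √(0.0002193361 + 0.0004778596) = 0.02640, since the two samples are independent.
At 98% confidence z* = 2.326; margin = 2.326 × 0.02640 = 0.06141.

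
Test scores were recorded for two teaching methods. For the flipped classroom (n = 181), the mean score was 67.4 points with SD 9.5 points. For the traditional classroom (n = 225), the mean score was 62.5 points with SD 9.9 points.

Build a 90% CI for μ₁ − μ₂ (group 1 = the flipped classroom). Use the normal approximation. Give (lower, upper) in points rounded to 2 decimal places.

(3.31, 6.49)

Per-group SEs: s₁/√n₁ = 9.5/√181 = 0.7061, s₂/√n₂ = 9.9/√225 = 0.6600.
Unpooled SE of the difference: √(0.49857721 + 0.4356) = 0.9665.
Margin of error = z* · SE = 1.645 × 0.9665 = 1.5899.
x̄₁ − x̄₂ = 67.4 − 62.5 = 4.9000.
CI: 4.9000 ± 1.5899 = (3.31, 6.49).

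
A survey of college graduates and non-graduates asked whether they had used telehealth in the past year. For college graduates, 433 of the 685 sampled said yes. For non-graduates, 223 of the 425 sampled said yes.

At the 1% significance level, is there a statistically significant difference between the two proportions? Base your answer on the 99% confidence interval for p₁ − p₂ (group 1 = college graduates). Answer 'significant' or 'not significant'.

p̂₁ = 433/685 = 0.6321 and p̂₂ = 223/425 = 0.5247.
SE₁ = √(p̂₁(1−p̂₁)/n₁) = √(0.6321·0.3679/685) = 0.01843; SE₂ = √(0.5247·0.4753/425) = 0.02422.
Independent samples: SE of the difference = √(SE₁² + SE₂²) = √(0.0003396649 + 0.0005866084) = 0.03043.
z* for 99% confidence is 2.576, so the margin of error is 2.576 × 0.03043 = 0.07839.
Point estimate p̂₁ − p̂₂ = 0.6321 − 0.5247 = 0.1074.
0.1074 ± 0.07839 → (0.02901, 0.18579).
The interval (0.02901, 0.18579) does not contain 0, so the difference is significant.

significant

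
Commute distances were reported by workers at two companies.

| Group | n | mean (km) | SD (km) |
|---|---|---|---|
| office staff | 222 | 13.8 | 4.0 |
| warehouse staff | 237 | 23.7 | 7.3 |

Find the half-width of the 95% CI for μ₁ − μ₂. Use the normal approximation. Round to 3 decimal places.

SE₁ = s₁/√n₁ = 4.0/√222 = 0.2685; SE₂ = 7.3/√237 = 0.4742.
Independent samples, unequal variances: SE_diff = √(SE₁² + SE₂²) = √(0.07209225 + 0.22486564) = 0.5449.
z* = 1.960, so margin of error = 1.960 × 0.5449 = 1.0680.

1.068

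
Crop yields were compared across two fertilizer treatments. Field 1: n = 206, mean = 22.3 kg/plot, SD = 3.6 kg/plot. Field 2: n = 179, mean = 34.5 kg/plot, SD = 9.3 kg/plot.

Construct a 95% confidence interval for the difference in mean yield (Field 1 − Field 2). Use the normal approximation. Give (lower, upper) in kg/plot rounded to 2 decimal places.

(-13.65, -10.75)

SE₁ = s₁/√n₁ = 3.6/√206 = 0.2508; SE₂ = 9.3/√179 = 0.6951.
Independent samples, unequal variances: SE_diff = √(SE₁² + SE₂²) = √(0.06290064 + 0.48316401) = 0.7390.
z* = 1.960, so margin of error = 1.960 × 0.7390 = 1.4484.
Difference in means = 22.3 − 34.5 = -12.2000.
-12.2000 ± 1.4484 → (-13.65, -10.75).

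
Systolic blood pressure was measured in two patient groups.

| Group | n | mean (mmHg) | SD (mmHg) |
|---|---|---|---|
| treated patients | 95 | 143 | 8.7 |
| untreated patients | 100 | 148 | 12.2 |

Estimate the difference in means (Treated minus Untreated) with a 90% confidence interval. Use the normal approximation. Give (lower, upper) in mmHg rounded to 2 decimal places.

Per-group SEs: s₁/√n₁ = 8.7/√95 = 0.8926, s₂/√n₂ = 12.2/√100 = 1.2200.
Unpooled SE of the difference: √(0.79673476 + 1.4884) = 1.5117.
Margin of error = z* · SE = 1.645 × 1.5117 = 2.4867.
x̄₁ − x̄₂ = 143 − 148 = -5.0000.
CI: -5.0000 ± 2.4867 = (-7.49, -2.51).

(-7.49, -2.51)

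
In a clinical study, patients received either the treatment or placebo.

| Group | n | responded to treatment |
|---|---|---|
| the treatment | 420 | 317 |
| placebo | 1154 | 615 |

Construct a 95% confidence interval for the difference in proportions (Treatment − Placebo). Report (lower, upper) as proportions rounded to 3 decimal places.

(0.172, 0.272)

Sample proportions: 317/420 = 0.7548, 615/1154 = 0.5329.
Each SE is √(p̂(1−p̂)/n): √(0.7548·0.2452/420) = 0.02099 and √(0.5329·0.4671/1154) = 0.01469.
SE(p̂₁ − p̂₂) = √(SE₁² + SE₂²) = √(0.0004405801 + 0.0002157961) = 0.02562, since the two samples are independent.
At 95% confidence z* = 1.960; margin = 1.960 × 0.02562 = 0.05022.
The difference is 0.7548 − 0.5329 = 0.2219, so the interval is 0.2219 ± 0.05022 = (0.172, 0.272).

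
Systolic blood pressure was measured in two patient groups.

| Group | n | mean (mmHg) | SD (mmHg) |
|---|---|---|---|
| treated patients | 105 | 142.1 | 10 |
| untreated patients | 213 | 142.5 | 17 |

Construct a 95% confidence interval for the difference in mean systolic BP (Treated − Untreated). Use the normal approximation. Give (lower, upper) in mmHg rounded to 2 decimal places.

(-3.38, 2.58)

SE₁ = s₁/√n₁ = 10/√105 = 0.9759; SE₂ = 17/√213 = 1.1648.
Independent samples, unequal variances: SE_diff = √(SE₁² + SE₂²) = √(0.95238081 + 1.35675904) = 1.5196.
z* = 1.960, so margin of error = 1.960 × 1.5196 = 2.9784.
Difference in means = 142.1 − 142.5 = -0.4000.
-0.4000 ± 2.9784 → (-3.38, 2.58).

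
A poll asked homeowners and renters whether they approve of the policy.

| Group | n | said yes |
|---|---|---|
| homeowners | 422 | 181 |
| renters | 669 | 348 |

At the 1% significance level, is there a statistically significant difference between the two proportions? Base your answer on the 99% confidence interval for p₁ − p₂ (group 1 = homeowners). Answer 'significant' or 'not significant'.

p̂₁ = 181/422 = 0.4289 and p̂₂ = 348/669 = 0.5202.
SE₁ = √(p̂₁(1−p̂₁)/n₁) = √(0.4289·0.5711/422) = 0.02409; SE₂ = √(0.5202·0.4798/669) = 0.01932.
Independent samples: SE of the difference = √(SE₁² + SE₂²) = √(0.0005803281 + 0.0003732624) = 0.03088.
z* for 99% confidence is 2.576, so the margin of error is 2.576 × 0.03088 = 0.07955.
Point estimate p̂₁ − p̂₂ = 0.4289 − 0.5202 = -0.0913.
-0.0913 ± 0.07955 → (-0.17085, -0.01175).
The interval (-0.17085, -0.01175) does not contain 0, so the difference is significant.

significant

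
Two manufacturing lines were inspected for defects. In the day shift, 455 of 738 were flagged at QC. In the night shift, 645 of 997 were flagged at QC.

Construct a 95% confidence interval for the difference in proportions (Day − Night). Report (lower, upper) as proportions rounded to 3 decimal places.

(-0.076, 0.016)

p̂₁ = 455/738 = 0.6165 and p̂₂ = 645/997 = 0.6469.
SE₁ = √(p̂₁(1−p̂₁)/n₁) = √(0.6165·0.3835/738) = 0.01790; SE₂ = √(0.6469·0.3531/997) = 0.01514.
Independent samples: SE of the difference = √(SE₁² + SE₂²) = √(0.00032041 + 0.0002292196) = 0.02344.
z* for 95% confidence is 1.960, so the margin of error is 1.960 × 0.02344 = 0.04594.
Point estimate p̂₁ − p̂₂ = 0.6165 − 0.6469 = -0.0304.
-0.0304 ± 0.04594 → (-0.076, 0.016).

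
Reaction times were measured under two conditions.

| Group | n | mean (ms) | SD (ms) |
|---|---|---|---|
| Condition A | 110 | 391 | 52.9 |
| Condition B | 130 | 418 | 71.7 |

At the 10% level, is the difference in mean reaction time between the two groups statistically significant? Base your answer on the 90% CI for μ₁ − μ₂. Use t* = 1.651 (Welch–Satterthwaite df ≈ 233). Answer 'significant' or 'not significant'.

significant

Standard errors of each mean: 52.9/√110 = 5.0438 and 71.7/√130 = 6.2885.
SE(x̄₁ − x̄₂) = √(5.0438² + 6.2885²) = 8.0613 for independent samples with unequal variances.
With t* = 1.651, the margin is 1.651 × 8.0613 = 13.3092.
x̄₁ − x̄₂ = 391 − 418 = -27.0000; the interval is -27.0000 ± 13.3092 = (-40.3092, -13.6908).
The interval (-40.3092, -13.6908) does not contain 0, so the difference is significant.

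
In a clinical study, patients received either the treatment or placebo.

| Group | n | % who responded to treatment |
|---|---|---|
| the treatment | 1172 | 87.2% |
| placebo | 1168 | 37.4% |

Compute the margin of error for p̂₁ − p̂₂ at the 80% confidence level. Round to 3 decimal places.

Each SE is √(p̂(1−p̂)/n): √(0.8720·0.1280/1172) = 0.00976 and √(0.3740·0.6260/1168) = 0.01416.
SE(p̂₁ − p̂₂) = √(SE₁² + SE₂²) = √(0.0000952576 + 0.0002005056) = 0.01720, since the two samples are independent.
At 80% confidence z* = 1.282; margin = 1.282 × 0.01720 = 0.02205.

0.022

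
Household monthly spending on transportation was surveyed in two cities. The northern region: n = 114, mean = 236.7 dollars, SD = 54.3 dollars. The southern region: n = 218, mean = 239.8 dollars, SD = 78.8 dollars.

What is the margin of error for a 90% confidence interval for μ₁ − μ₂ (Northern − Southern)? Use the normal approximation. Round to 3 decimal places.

SE₁ = s₁/√n₁ = 54.3/√114 = 5.0857; SE₂ = 78.8/√218 = 5.3370.
Independent samples, unequal variances: SE_diff = √(SE₁² + SE₂²) = √(25.86434449 + 28.483569) = 7.3721.
z* = 1.645, so margin of error = 1.645 × 7.3721 = 12.1271.

12.127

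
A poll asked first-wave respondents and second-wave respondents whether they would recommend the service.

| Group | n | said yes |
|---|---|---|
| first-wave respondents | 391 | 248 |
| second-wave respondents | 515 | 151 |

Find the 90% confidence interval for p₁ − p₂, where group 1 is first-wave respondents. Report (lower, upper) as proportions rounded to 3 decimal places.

(0.289, 0.393)

p̂₁ = 248/391 = 0.6343 and p̂₂ = 151/515 = 0.2932.
SE₁ = √(p̂₁(1−p̂₁)/n₁) = √(0.6343·0.3657/391) = 0.02436; SE₂ = √(0.2932·0.7068/515) = 0.02006.
Independent samples: SE of the difference = √(SE₁² + SE₂²) = √(0.0005934096 + 0.0004024036) = 0.03156.
z* for 90% confidence is 1.645, so the margin of error is 1.645 × 0.03156 = 0.05192.
Point estimate p̂₁ − p̂₂ = 0.6343 − 0.2932 = 0.3411.
0.3411 ± 0.05192 → (0.289, 0.393).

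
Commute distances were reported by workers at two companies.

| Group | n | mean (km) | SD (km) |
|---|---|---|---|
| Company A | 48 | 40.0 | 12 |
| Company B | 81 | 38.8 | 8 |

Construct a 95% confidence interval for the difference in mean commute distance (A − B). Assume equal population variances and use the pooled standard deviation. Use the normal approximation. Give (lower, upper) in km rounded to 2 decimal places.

(-2.25, 4.65)

Pooled variance s_p² = [47·12² + 80·8²] / (48+81−2) = 93.6063, so s_p = 9.6750.
SE_diff = s_p·√(1/n₁ + 1/n₂) = 9.6750·√(1/48 + 1/81) = 1.7623.
z* = 1.960; margin = 1.960 × 1.7623 = 3.4541.
Difference = 40.0 − 38.8 = 1.2000.
1.2000 ± 3.4541 → (-2.25, 4.65).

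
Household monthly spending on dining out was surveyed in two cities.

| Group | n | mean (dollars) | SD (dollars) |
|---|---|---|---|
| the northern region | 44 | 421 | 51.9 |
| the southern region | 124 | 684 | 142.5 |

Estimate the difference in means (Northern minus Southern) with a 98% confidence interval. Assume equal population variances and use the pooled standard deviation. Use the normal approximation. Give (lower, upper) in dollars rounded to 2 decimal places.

s_p = √[((n₁−1)s₁² + (n₂−1)s₂²)/(n₁+n₂−2)] = √[(43·51.9² + 123·142.5²)/166] = 125.4749.
SE = 125.4749·√(1/44 + 1/124) = 22.0178.
With z* = 2.326, margin = 2.326 × 22.0178 = 51.2134.
x̄₁ − x̄₂ = 421 − 684 = -263.0000; interval -263.0000 ± 51.2134 = (-314.21, -211.79).

(-314.21, -211.79)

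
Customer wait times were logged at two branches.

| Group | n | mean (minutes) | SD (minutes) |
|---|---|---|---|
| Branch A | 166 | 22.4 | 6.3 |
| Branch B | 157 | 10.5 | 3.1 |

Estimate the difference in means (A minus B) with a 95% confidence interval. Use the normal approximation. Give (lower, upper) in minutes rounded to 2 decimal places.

(10.83, 12.97)

Standard errors of each mean: 6.3/√166 = 0.4890 and 3.1/√157 = 0.2474.
SE(x̄₁ − x̄₂) = √(0.4890² + 0.2474²) = 0.5480 for independent samples with unequal variances.
With z* = 1.960, the margin is 1.960 × 0.5480 = 1.0741.
x̄₁ − x̄₂ = 22.4 − 10.5 = 11.9000; the interval is 11.9000 ± 1.0741 = (10.83, 12.97).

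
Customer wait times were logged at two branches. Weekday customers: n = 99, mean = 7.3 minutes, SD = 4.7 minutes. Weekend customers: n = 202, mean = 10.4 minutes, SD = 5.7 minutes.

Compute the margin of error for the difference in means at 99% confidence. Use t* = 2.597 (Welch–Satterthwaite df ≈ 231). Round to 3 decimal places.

1.609

Standard errors of each mean: 4.7/√99 = 0.4724 and 5.7/√202 = 0.4011.
SE(x̄₁ − x̄₂) = √(0.4724² + 0.4011²) = 0.6197 for independent samples with unequal variances.
With t* = 2.597, the margin is 2.597 × 0.6197 = 1.6094.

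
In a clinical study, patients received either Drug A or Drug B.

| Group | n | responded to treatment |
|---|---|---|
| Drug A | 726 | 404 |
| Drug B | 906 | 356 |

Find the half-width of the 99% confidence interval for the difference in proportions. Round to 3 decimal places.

0.063

p̂₁ = 404/726 = 0.5565 and p̂₂ = 356/906 = 0.3929.
SE₁ = √(p̂₁(1−p̂₁)/n₁) = √(0.5565·0.4435/726) = 0.01844; SE₂ = √(0.3929·0.6071/906) = 0.01623.
Independent samples: SE of the difference = √(SE₁² + SE₂²) = √(0.0003400336 + 0.0002634129) = 0.02457.
z* for 99% confidence is 2.576, so the margin of error is 2.576 × 0.02457 = 0.06329.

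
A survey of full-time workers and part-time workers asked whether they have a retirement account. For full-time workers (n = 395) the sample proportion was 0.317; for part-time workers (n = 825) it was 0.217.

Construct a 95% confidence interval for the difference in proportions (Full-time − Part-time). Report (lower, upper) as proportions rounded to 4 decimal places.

(0.0462, 0.1538)

SE₁ = √(p̂₁(1−p̂₁)/n₁) = √(0.3170·0.6830/395) = 0.02341; SE₂ = √(0.2170·0.7830/825) = 0.01435.
Independent samples: SE of the difference = √(SE₁² + SE₂²) = √(0.0005480281 + 0.0002059225) = 0.02746.
z* for 95% confidence is 1.960, so the margin of error is 1.960 × 0.02746 = 0.05382.
Point estimate p̂₁ − p̂₂ = 0.3170 − 0.2170 = 0.1000.
0.1000 ± 0.05382 → (0.0462, 0.1538).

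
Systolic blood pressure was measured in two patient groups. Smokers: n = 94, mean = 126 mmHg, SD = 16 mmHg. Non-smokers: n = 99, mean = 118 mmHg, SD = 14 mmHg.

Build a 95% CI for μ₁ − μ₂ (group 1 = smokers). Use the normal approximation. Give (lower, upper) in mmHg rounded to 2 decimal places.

(3.75, 12.25)

SE₁ = s₁/√n₁ = 16/√94 = 1.6503; SE₂ = 14/√99 = 1.4071.
Independent samples, unequal variances: SE_diff = √(SE₁² + SE₂²) = √(2.72349009 + 1.97993041) = 2.1687.
z* = 1.960, so margin of error = 1.960 × 2.1687 = 4.2507.
Difference in means = 126 − 118 = 8.0000.
8.0000 ± 4.2507 → (3.75, 12.25).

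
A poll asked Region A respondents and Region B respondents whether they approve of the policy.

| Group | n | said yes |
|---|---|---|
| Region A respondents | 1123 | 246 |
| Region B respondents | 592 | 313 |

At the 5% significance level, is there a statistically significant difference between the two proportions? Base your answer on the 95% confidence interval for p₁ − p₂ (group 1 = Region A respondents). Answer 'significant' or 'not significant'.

significant

Sample proportions: 246/1123 = 0.2191, 313/592 = 0.5287.
Each SE is √(p̂(1−p̂)/n): √(0.2191·0.7809/1123) = 0.01234 and √(0.5287·0.4713/592) = 0.02052.
SE(p̂₁ − p̂₂) = √(SE₁² + SE₂²) = √(0.0001522756 + 0.0004210704) = 0.02394, since the two samples are independent.
At 95% confidence z* = 1.960; margin = 1.960 × 0.02394 = 0.04692.
The difference is 0.2191 − 0.5287 = -0.3096, so the interval is -0.3096 ± 0.04692 = (-0.35652, -0.26268).
The interval (-0.35652, -0.26268) does not contain 0, so the difference is significant.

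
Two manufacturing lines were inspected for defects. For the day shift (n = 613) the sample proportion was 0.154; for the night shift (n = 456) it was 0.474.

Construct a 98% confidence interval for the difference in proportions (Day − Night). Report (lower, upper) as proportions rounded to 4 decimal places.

The two standard errors are √(0.1540×0.8460/613) = 0.01458 and √(0.4740×0.5260/456) = 0.02338.
Because the samples are independent, SE_diff = √(0.01458² + 0.02338²) = 0.02755.
Using z* = 2.326 for 98%, ME = 2.326 × 0.02755 = 0.06408.
p̂₁ − p̂₂ = -0.3200; interval -0.3200 ± 0.06408 gives (-0.3841, -0.2559).

(-0.3841, -0.2559)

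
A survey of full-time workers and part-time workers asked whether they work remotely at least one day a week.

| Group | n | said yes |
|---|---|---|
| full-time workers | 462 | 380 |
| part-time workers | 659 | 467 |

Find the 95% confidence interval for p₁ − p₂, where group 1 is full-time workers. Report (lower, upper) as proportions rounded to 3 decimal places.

(0.065, 0.163)

First, p̂₁ = 380/462 = 0.8225; p̂₂ = 467/659 = 0.7086.
The two standard errors are √(0.8225×0.1775/462) = 0.01778 and √(0.7086×0.2914/659) = 0.01770.
Because the samples are independent, SE_diff = √(0.01778² + 0.01770²) = 0.02509.
Using z* = 1.960 for 95%, ME = 1.960 × 0.02509 = 0.04918.
p̂₁ − p̂₂ = 0.1139; interval 0.1139 ± 0.04918 gives (0.065, 0.163).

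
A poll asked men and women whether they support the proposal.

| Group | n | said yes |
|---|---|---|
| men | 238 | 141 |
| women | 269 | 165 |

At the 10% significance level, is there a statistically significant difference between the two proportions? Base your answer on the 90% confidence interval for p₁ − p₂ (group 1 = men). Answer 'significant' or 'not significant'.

Sample proportions: 141/238 = 0.5924, 165/269 = 0.6134.
Each SE is √(p̂(1−p̂)/n): √(0.5924·0.4076/238) = 0.03185 and √(0.6134·0.3866/269) = 0.02969.
SE(p̂₁ − p̂₂) = √(SE₁² + SE₂²) = √(0.0010144225 + 0.0008814961) = 0.04354, since the two samples are independent.
At 90% confidence z* = 1.645; margin = 1.645 × 0.04354 = 0.07162.
The difference is 0.5924 − 0.6134 = -0.0210, so the interval is -0.0210 ± 0.07162 = (-0.09262, 0.05062).
The interval (-0.09262, 0.05062) contains 0, so the difference is not significant.

not significant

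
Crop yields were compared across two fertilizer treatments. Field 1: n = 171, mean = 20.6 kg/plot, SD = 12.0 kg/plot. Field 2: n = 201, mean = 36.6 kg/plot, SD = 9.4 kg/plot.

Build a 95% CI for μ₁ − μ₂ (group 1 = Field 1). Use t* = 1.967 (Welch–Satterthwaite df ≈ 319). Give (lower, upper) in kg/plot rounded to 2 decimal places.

(-18.23, -13.77)

SE₁ = s₁/√n₁ = 12.0/√171 = 0.9177; SE₂ = 9.4/√201 = 0.6630.
Independent samples, unequal variances: SE_diff = √(SE₁² + SE₂²) = √(0.84217329 + 0.439569) = 1.1321.
t* = 1.967, so margin of error = 1.967 × 1.1321 = 2.2268.
Difference in means = 20.6 − 36.6 = -16.0000.
-16.0000 ± 2.2268 → (-18.23, -13.77).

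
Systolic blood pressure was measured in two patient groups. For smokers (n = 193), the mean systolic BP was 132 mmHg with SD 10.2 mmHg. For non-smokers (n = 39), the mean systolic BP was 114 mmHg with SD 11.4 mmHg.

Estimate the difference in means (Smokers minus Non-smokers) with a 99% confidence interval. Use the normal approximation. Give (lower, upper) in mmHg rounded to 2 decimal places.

Standard errors of each mean: 10.2/√193 = 0.7342 and 11.4/√39 = 1.8255.
SE(x̄₁ − x̄₂) = √(0.7342² + 1.8255²) = 1.9676 for independent samples with unequal variances.
With z* = 2.576, the margin is 2.576 × 1.9676 = 5.0685.
x̄₁ − x̄₂ = 132 − 114 = 18.0000; the interval is 18.0000 ± 5.0685 = (12.93, 23.07).

(12.93, 23.07)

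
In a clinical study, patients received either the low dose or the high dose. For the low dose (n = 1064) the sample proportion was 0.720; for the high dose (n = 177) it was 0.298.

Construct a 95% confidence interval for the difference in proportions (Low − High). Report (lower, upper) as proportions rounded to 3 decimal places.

(0.349, 0.495)

The two standard errors are √(0.7200×0.2800/1064) = 0.01376 and √(0.2980×0.7020/177) = 0.03438.
Because the samples are independent, SE_diff = √(0.01376² + 0.03438²) = 0.03703.
Using z* = 1.960 for 95%, ME = 1.960 × 0.03703 = 0.07258.
p̂₁ − p̂₂ = 0.4220; interval 0.4220 ± 0.07258 gives (0.349, 0.495).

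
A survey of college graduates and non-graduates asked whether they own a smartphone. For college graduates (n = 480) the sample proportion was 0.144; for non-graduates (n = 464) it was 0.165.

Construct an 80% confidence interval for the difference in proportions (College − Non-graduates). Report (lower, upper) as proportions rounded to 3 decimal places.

The two standard errors are √(0.1440×0.8560/480) = 0.01602 and √(0.1650×0.8350/464) = 0.01723.
Because the samples are independent, SE_diff = √(0.01602² + 0.01723²) = 0.02353.
Using z* = 1.282 for 80%, ME = 1.282 × 0.02353 = 0.03017.
p̂₁ − p̂₂ = -0.0210; interval -0.0210 ± 0.03017 gives (-0.051, 0.009).

(-0.051, 0.009)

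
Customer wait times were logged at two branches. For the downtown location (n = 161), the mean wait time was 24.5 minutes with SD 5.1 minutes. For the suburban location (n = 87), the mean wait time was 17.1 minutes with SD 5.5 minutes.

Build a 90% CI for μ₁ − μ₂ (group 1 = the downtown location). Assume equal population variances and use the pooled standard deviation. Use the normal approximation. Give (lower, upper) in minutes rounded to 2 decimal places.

s_p = √[((n₁−1)s₁² + (n₂−1)s₂²)/(n₁+n₂−2)] = √[(160·5.1² + 86·5.5²)/246] = 5.2433.
SE = 5.2433·√(1/161 + 1/87) = 0.6977.
With z* = 1.645, margin = 1.645 × 0.6977 = 1.1477.
x̄₁ − x̄₂ = 24.5 − 17.1 = 7.4000; interval 7.4000 ± 1.1477 = (6.25, 8.55).

(6.25, 8.55)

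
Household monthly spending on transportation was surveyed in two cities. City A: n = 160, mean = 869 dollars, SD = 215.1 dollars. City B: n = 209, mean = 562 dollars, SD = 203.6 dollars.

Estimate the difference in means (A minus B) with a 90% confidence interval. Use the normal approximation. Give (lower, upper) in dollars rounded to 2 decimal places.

Per-group SEs: s₁/√n₁ = 215.1/√160 = 17.0051, s₂/√n₂ = 203.6/√209 = 14.0833.
Unpooled SE of the difference: √(289.17342601 + 198.33933889) = 22.0797.
Margin of error = z* · SE = 1.645 × 22.0797 = 36.3211.
x̄₁ − x̄₂ = 869 − 562 = 307.0000.
CI: 307.0000 ± 36.3211 = (270.68, 343.32).

(270.68, 343.32)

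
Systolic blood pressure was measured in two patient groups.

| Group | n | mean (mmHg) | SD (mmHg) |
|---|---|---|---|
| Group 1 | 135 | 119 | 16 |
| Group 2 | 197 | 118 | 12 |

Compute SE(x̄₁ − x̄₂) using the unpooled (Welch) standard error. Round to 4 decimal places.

Standard errors of each mean: 16/√135 = 1.3771 and 12/√197 = 0.8550.
SE(x̄₁ − x̄₂) = √(1.3771² + 0.8550²) = 1.6209 for independent samples with unequal variances.

1.6209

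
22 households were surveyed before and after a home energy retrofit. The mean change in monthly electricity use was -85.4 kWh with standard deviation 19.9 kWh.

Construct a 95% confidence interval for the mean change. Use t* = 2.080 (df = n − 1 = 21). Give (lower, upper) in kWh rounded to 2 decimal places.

(-94.22, -76.58)

Paired design: SE = s_d/√n = 19.9/√22 = 4.2427.
t* = 2.080; margin of error = 2.080 × 4.2427 = 8.8248.
-85.4 ± 8.8248 → (-94.22, -76.58).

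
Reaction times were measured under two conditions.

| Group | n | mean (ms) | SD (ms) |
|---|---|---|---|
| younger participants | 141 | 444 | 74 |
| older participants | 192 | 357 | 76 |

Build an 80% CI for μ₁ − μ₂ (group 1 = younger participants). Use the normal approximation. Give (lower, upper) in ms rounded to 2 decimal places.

SE₁ = s₁/√n₁ = 74/√141 = 6.2319; SE₂ = 76/√192 = 5.4848.
Independent samples, unequal variances: SE_diff = √(SE₁² + SE₂²) = √(38.83657761 + 30.08303104) = 8.3018.
z* = 1.282, so margin of error = 1.282 × 8.3018 = 10.6429.
Difference in means = 444 − 357 = 87.0000.
87.0000 ± 10.6429 → (76.36, 97.64).

(76.36, 97.64)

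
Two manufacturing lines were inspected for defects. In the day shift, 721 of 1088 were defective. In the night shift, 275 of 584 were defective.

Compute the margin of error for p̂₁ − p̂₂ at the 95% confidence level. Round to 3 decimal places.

Sample proportions: 721/1088 = 0.6627, 275/584 = 0.4709.
Each SE is √(p̂(1−p̂)/n): √(0.6627·0.3373/1088) = 0.01433 and √(0.4709·0.5291/584) = 0.02066.
SE(p̂₁ − p̂₂) = √(SE₁² + SE₂²) = √(0.0002053489 + 0.0004268356) = 0.02514, since the two samples are independent.
At 95% confidence z* = 1.960; margin = 1.960 × 0.02514 = 0.04927.

0.049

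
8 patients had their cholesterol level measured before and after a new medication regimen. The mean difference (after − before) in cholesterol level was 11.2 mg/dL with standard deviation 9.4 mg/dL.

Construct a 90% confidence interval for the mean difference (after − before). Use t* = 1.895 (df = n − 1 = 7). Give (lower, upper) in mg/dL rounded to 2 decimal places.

Paired design: SE = s_d/√n = 9.4/√8 = 3.3234.
t* = 1.895; margin of error = 1.895 × 3.3234 = 6.2978.
11.2 ± 6.2978 → (4.90, 17.50).

(4.90, 17.50)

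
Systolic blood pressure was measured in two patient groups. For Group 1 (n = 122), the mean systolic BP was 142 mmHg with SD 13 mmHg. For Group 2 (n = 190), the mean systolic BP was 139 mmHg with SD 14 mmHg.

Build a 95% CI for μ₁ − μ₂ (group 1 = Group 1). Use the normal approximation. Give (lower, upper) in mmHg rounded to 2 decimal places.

(-0.05, 6.05)

Standard errors of each mean: 13/√122 = 1.1770 and 14/√190 = 1.0157.
SE(x̄₁ − x̄₂) = √(1.1770² + 1.0157²) = 1.5547 for independent samples with unequal variances.
With z* = 1.960, the margin is 1.960 × 1.5547 = 3.0472.
x̄₁ − x̄₂ = 142 − 139 = 3.0000; the interval is 3.0000 ± 3.0472 = (-0.05, 6.05).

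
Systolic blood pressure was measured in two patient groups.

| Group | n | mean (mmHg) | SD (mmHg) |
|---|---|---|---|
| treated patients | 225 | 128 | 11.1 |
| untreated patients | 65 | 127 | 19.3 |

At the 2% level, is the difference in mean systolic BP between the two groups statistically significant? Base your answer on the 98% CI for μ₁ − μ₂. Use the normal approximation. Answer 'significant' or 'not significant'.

SE₁ = s₁/√n₁ = 11.1/√225 = 0.7400; SE₂ = 19.3/√65 = 2.3939.
Independent samples, unequal variances: SE_diff = √(SE₁² + SE₂²) = √(0.5476 + 5.73075721) = 2.5057.
z* = 2.326, so margin of error = 2.326 × 2.5057 = 5.8283.
Difference in means = 128 − 127 = 1.0000.
1.0000 ± 5.8283 → (-4.8283, 6.8283).
The interval (-4.8283, 6.8283) contains 0, so the difference is not significant.

not significant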